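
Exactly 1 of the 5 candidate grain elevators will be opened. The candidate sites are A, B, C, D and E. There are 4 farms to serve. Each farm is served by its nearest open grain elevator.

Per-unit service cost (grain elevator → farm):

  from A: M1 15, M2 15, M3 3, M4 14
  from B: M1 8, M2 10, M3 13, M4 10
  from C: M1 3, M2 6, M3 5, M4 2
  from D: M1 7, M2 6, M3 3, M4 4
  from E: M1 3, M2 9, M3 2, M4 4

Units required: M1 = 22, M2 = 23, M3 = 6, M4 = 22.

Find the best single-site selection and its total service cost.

Choose C only; total service cost 278.

With exactly 1 open, each farm uses its cheapest among the chosen.
{C}: M1→C 3·22=66, M2→C 6·23=138, M3→C 5·6=30, M4→C 2·22=44. Service cost 278.
{E}: service cost 373
{D}: service cost 398
Among all 5 size-1 choices, {C} is lowest.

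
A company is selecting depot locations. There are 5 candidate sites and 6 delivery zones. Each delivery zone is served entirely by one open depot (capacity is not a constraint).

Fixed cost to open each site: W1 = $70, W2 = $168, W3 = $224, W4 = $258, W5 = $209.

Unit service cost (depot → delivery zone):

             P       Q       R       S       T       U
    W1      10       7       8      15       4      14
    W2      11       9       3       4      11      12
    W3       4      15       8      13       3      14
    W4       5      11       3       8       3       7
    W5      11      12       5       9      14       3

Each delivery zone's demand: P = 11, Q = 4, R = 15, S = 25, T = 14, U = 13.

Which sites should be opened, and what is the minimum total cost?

For any fixed open set, each delivery zone goes to its cheapest open site; total = fixed + service.
{W1, W2}: P→W1 10·11=110, Q→W1 7·4=28, R→W2 3·15=45, S→W2 4·25=100, T→W1 4·14=56, U→W2 12·13=156. Service 495; fixed 238; total 733.
{W4}: service 477 + fixed 258 = 735
{W2}: P→W2 11·11=121, Q→W2 9·4=36, R→W2 3·15=45, S→W2 4·25=100, T→W2 11·14=154, U→W2 12·13=156. Service 612; fixed 168; total 780.
{W1, W2, W3, W4, W5}: P→W3 4·11=44, Q→W1 7·4=28, R→W2 3·15=45, S→W2 4·25=100, T→W3 3·14=42, U→W5 3·13=39. Service 298; fixed 929; total 1227.
No other subset beats 733.

Open W1 and W2; minimum total cost 733.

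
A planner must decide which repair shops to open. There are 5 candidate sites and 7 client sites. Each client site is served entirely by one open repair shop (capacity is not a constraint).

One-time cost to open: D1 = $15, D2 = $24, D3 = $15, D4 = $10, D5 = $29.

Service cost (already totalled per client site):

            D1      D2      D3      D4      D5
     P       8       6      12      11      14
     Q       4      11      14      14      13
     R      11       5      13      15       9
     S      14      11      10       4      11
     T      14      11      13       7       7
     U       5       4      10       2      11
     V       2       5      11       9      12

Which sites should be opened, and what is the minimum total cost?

Open D1 and D4; minimum total cost 63.

For any fixed open set, each client site goes to its cheapest open site; total = fixed + service.
{D1, D4}: P→D1 8, Q→D1 4, R→D1 11, S→D4 4, T→D4 7, U→D4 2, V→D1 2. Service 38; fixed 25; total 63.
{D4}: P→D4 11, Q→D4 14, R→D4 15, S→D4 4, T→D4 7, U→D4 2, V→D4 9. Service 62; fixed 10; total 72.
{D1}: P→D1 8, Q→D1 4, R→D1 11, S→D1 14, T→D1 14, U→D1 5, V→D1 2. Service 58; fixed 15; total 73.
{D1, D2, D3, D4, D5}: service 30 + fixed 93 = 123
No other subset beats 63.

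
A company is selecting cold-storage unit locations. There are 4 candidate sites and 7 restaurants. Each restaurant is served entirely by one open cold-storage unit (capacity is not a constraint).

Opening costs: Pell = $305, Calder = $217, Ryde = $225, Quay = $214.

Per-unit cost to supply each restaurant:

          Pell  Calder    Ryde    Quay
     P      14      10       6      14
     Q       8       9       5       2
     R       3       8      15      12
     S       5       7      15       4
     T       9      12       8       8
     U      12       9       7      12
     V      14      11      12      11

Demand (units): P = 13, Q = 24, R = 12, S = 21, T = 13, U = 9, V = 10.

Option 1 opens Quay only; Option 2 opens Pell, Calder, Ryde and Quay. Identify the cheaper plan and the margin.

Option 1: {Quay}: P→Quay 14·13=182, Q→Quay 2·24=48, R→Quay 12·12=144, S→Quay 4·21=84, T→Quay 8·13=104, U→Quay 12·9=108, V→Quay 11·10=110. Service 780; fixed 214; total 994.
Option 2: {Pell, Calder, Ryde, Quay}: P→Ryde 6·13=78, Q→Quay 2·24=48, R→Pell 3·12=36, S→Quay 4·21=84, T→Ryde 8·13=104, U→Ryde 7·9=63, V→Calder 11·10=110. Service 523; fixed 961; total 1484.
Difference: |994 − 1484| = 490.

Option 1 is cheaper by 490.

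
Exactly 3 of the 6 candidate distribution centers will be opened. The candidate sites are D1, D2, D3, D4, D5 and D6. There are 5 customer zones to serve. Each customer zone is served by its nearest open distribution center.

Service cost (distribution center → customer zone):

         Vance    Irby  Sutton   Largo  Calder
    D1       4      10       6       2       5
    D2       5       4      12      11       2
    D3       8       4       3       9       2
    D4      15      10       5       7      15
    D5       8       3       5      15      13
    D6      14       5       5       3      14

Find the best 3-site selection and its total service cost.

With exactly 3 open, each customer zone uses its cheapest among the chosen.
{D1, D3, D5}: Vance→D1 4, Irby→D5 3, Sutton→D3 3, Largo→D1 2, Calder→D3 2. Service cost 14.
{D1, D2, D3}: service cost 15
{D1, D3, D4}: service cost 15
Among all 20 size-3 choices, {D1, D3, D5} is lowest.

Choose D1, D3 and D5; total service cost 14.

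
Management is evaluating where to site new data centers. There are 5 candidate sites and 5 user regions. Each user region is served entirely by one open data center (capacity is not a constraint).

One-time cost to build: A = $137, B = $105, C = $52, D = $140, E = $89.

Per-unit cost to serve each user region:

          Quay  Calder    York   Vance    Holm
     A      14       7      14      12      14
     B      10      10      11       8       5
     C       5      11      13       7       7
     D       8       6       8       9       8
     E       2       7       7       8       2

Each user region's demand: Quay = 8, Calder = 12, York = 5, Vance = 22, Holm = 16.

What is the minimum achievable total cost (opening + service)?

Minimum total cost: 432

For any fixed open set, each user region goes to its cheapest open site; total = fixed + service.
{E}: Quay→E 2·8=16, Calder→E 7·12=84, York→E 7·5=35, Vance→E 8·22=176, Holm→E 2·16=32. Service 343; fixed 89; total 432.
{C, E}: service 321 + fixed 141 = 462
{B, E}: Quay→E 2·8=16, Calder→E 7·12=84, York→E 7·5=35, Vance→B 8·22=176, Holm→E 2·16=32. Service 343; fixed 194; total 537.
{A, B, C, D, E}: service 309 + fixed 523 = 832
No other subset beats 432.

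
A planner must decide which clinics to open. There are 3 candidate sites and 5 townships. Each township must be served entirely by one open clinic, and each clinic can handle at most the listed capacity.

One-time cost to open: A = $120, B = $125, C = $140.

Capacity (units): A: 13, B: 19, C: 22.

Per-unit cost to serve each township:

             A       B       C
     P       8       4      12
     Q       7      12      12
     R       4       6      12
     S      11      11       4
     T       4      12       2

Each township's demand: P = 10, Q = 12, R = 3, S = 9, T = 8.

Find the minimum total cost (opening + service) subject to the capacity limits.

Minimum total cost: 579

Open {A, B, C}: P→B 4·10=40, Q→A 7·12=84, R→B 6·3=18, S→C 4·9=36, T→C 2·8=16.
Loads: A carries 12/13, B carries 13/19, C carries 17/22. Service 194; fixed 385; total 579.
Next best feasible plan costs 597.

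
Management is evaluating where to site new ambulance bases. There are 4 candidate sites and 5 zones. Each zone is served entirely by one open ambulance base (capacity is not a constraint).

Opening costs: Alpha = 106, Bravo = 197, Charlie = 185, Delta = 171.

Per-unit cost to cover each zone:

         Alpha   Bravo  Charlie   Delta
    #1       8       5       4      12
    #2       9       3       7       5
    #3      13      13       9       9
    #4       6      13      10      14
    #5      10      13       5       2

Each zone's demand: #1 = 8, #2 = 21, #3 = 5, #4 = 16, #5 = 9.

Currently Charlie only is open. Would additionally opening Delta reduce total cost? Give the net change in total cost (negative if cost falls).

No — net change +102 (cost rises by 102).

Current service cost with {Charlie}: 429.
Adding Delta: each zone re-picks its cheapest; new service cost 360, saving 69.
Extra fixed cost: 171. Net change = 171 − 69 = 102.
(Totals: 614 → 716.)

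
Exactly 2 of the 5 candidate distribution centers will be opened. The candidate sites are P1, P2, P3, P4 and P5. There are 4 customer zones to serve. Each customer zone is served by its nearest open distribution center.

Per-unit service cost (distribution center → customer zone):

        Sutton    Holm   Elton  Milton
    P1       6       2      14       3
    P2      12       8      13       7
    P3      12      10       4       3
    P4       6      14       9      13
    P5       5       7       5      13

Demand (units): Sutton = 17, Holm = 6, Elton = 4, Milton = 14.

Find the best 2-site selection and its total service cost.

Choose P1 and P5; total service cost 159.

With exactly 2 open, each customer zone uses its cheapest among the chosen.
{P1, P5}: Sutton→P5 5·17=85, Holm→P1 2·6=12, Elton→P5 5·4=20, Milton→P1 3·14=42. Service cost 159.
{P1, P3}: service cost 172
{P3, P5}: service cost 185
Among all 10 size-2 choices, {P1, P5} is lowest.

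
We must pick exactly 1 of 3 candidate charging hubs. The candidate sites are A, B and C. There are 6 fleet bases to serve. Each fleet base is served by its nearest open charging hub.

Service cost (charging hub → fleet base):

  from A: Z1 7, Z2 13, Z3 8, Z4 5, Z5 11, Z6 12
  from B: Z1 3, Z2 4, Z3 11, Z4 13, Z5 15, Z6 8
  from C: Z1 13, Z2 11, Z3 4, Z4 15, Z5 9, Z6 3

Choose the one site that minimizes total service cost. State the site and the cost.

With exactly 1 open, each fleet base uses its cheapest among the chosen.
{B}: Z1→B 3, Z2→B 4, Z3→B 11, Z4→B 13, Z5→B 15, Z6→B 8. Service cost 54.
{C}: service cost 55
{A}: service cost 56
Among all 3 size-1 choices, {B} is lowest.

Choose B only; total service cost 54.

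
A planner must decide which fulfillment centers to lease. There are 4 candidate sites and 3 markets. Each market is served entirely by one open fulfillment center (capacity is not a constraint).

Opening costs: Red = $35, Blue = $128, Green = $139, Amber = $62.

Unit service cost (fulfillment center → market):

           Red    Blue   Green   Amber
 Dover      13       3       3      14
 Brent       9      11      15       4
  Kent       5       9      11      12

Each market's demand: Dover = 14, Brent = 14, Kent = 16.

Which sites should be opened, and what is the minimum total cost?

Open Red, Blue and Amber; minimum total cost 403.

For any fixed open set, each market goes to its cheapest open site; total = fixed + service.
{Red, Blue, Amber}: Dover→Blue 3·14=42, Brent→Amber 4·14=56, Kent→Red 5·16=80. Service 178; fixed 225; total 403.
{Red, Blue}: service 248 + fixed 163 = 411
{Red, Green, Amber}: service 178 + fixed 236 = 414
{Red, Blue, Green, Amber}: Dover→Blue 3·14=42, Brent→Amber 4·14=56, Kent→Red 5·16=80. Service 178; fixed 364; total 542.
No other subset beats 403.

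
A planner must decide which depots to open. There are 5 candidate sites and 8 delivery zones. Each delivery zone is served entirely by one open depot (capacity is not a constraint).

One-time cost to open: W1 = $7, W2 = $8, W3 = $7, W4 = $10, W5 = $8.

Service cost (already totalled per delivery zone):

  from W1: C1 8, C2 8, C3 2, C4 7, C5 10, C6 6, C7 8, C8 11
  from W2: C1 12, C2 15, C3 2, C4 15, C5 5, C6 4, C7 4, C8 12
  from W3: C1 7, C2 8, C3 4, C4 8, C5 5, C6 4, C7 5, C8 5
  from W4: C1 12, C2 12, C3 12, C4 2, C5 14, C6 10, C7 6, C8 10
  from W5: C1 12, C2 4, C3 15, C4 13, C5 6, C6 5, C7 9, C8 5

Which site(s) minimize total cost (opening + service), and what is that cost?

For any fixed open set, each delivery zone goes to its cheapest open site; total = fixed + service.
{W3}: C1→W3 7, C2→W3 8, C3→W3 4, C4→W3 8, C5→W3 5, C6→W3 4, C7→W3 5, C8→W3 5. Service 46; fixed 7; total 53.
{W1, W3}: C1→W3 7, C2→W1 8, C3→W1 2, C4→W1 7, C5→W3 5, C6→W3 4, C7→W3 5, C8→W3 5. Service 43; fixed 14; total 57.
{W3, W4}: service 40 + fixed 17 = 57
{W1, W2, W3, W4, W5}: C1→W3 7, C2→W5 4, C3→W1 2, C4→W4 2, C5→W2 5, C6→W2 4, C7→W2 4, C8→W3 5. Service 33; fixed 40; total 73.
No other subset beats 53.

Open W3 only; minimum total cost 53.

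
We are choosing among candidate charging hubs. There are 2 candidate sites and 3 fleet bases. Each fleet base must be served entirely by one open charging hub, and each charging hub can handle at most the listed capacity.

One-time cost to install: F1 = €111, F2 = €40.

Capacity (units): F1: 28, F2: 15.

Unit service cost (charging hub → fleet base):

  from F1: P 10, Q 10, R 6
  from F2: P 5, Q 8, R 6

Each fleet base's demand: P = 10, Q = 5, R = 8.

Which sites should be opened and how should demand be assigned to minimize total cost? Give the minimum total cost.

Minimum total cost: 289

Open {F1, F2}: P→F2 5·10=50, Q→F2 8·5=40, R→F1 6·8=48.
Loads: F1 carries 8/28, F2 carries 15/15. Service 138; fixed 151; total 289.
Next best feasible plan costs 299.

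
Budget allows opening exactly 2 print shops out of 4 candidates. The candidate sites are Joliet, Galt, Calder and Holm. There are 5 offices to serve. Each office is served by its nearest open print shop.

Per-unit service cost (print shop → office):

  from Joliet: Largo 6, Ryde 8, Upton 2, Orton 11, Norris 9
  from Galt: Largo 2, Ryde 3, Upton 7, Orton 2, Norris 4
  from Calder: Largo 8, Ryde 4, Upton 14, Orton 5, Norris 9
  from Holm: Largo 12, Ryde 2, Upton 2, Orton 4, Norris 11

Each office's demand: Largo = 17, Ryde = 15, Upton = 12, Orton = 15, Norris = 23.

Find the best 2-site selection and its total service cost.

Choose Galt and Holm; total service cost 210.

With exactly 2 open, each office uses its cheapest among the chosen.
{Galt, Holm}: Largo→Galt 2·17=34, Ryde→Holm 2·15=30, Upton→Holm 2·12=24, Orton→Galt 2·15=30, Norris→Galt 4·23=92. Service cost 210.
{Joliet, Galt}: service cost 225
{Galt, Calder}: service cost 285
Among all 6 size-2 choices, {Galt, Holm} is lowest.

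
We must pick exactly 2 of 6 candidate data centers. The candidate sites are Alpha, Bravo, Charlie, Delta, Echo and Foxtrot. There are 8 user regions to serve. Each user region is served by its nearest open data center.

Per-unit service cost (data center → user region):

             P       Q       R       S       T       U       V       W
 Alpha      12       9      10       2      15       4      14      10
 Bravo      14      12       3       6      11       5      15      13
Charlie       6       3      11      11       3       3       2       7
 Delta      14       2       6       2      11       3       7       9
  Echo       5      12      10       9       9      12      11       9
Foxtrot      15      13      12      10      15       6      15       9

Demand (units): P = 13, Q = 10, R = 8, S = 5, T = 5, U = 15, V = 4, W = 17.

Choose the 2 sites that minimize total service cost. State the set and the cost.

Choose Charlie and Delta; total service cost 343.

With exactly 2 open, each user region uses its cheapest among the chosen.
{Charlie, Delta}: P→Charlie 6·13=78, Q→Delta 2·10=20, R→Delta 6·8=48, S→Delta 2·5=10, T→Charlie 3·5=15, U→Charlie 3·15=45, V→Charlie 2·4=8, W→Charlie 7·17=119. Service cost 343.
{Bravo, Charlie}: service cost 349
{Alpha, Charlie}: service cost 385
Among all 15 size-2 choices, {Charlie, Delta} is lowest.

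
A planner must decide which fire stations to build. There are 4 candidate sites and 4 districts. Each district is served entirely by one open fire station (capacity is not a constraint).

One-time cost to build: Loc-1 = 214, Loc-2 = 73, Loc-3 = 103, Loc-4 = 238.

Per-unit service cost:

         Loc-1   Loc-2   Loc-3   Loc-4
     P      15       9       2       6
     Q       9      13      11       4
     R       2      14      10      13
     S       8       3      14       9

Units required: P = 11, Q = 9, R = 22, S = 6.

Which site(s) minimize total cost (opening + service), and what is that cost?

Open Loc-1 and Loc-3; minimum total cost 512.

For any fixed open set, each district goes to its cheapest open site; total = fixed + service.
{Loc-1, Loc-3}: P→Loc-3 2·11=22, Q→Loc-1 9·9=81, R→Loc-1 2·22=44, S→Loc-1 8·6=48. Service 195; fixed 317; total 512.
{Loc-3}: P→Loc-3 2·11=22, Q→Loc-3 11·9=99, R→Loc-3 10·22=220, S→Loc-3 14·6=84. Service 425; fixed 103; total 528.
{Loc-1, Loc-2}: service 242 + fixed 287 = 529
{Loc-1, Loc-2, Loc-3, Loc-4}: service 120 + fixed 628 = 748
(All 15 nonempty subsets were checked; Loc-1 and Loc-3 is lowest.)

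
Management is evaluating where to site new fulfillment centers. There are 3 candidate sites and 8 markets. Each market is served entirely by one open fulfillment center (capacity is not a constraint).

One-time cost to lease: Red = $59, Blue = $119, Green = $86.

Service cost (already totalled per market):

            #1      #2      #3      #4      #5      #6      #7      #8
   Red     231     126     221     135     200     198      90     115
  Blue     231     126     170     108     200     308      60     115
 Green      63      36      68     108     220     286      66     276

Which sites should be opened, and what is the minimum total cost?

Open Red and Green; minimum total cost 999.

For any fixed open set, each market goes to its cheapest open site; total = fixed + service.
{Red, Green}: #1→Green 63, #2→Green 36, #3→Green 68, #4→Green 108, #5→Red 200, #6→Red 198, #7→Green 66, #8→Red 115. Service 854; fixed 145; total 999.
{Red, Blue, Green}: #1→Green 63, #2→Green 36, #3→Green 68, #4→Blue 108, #5→Red 200, #6→Red 198, #7→Blue 60, #8→Red 115. Service 848; fixed 264; total 1112.
{Blue, Green}: service 936 + fixed 205 = 1141
{Red}: service 1316 + fixed 59 = 1375
(All 7 nonempty subsets were checked; Red and Green is lowest.)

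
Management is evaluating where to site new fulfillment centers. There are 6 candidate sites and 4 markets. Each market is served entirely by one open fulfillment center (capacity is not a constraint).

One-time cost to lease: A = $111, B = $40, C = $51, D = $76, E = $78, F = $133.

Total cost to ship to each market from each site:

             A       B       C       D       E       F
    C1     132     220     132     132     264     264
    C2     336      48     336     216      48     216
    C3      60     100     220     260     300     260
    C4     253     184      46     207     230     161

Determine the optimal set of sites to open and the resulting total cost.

For any fixed open set, each market goes to its cheapest open site; total = fixed + service.
{B, C}: C1→C 132, C2→B 48, C3→B 100, C4→C 46. Service 326; fixed 91; total 417.
{A, B, C}: C1→A 132, C2→B 48, C3→A 60, C4→C 46. Service 286; fixed 202; total 488.
{B, C, D}: C1→C 132, C2→B 48, C3→B 100, C4→C 46. Service 326; fixed 167; total 493.
{A, B, C, D, E, F}: service 286 + fixed 489 = 775
No other subset beats 417.

Open B and C; minimum total cost 417.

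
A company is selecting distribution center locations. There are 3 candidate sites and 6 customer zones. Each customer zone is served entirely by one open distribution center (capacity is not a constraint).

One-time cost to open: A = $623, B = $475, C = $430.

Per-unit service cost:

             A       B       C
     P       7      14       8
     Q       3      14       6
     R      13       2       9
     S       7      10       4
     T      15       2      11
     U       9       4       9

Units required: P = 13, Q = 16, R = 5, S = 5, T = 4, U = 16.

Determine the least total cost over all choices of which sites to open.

For any fixed open set, each customer zone goes to its cheapest open site; total = fixed + service.
{C}: P→C 8·13=104, Q→C 6·16=96, R→C 9·5=45, S→C 4·5=20, T→C 11·4=44, U→C 9·16=144. Service 453; fixed 430; total 883.
{B}: service 538 + fixed 475 = 1013
{A}: P→A 7·13=91, Q→A 3·16=48, R→A 13·5=65, S→A 7·5=35, T→A 15·4=60, U→A 9·16=144. Service 443; fixed 623; total 1066.
{A, B, C}: service 241 + fixed 1528 = 1769
No other subset beats 883.

Minimum total cost: 883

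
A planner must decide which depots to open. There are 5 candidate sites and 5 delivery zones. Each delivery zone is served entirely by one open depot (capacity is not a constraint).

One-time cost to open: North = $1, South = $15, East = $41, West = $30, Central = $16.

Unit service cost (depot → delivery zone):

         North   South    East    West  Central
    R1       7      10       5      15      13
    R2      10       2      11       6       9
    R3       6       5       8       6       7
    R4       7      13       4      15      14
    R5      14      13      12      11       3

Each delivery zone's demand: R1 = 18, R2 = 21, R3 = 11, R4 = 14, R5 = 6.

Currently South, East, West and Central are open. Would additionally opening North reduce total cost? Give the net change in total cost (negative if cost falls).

Current service cost with {South, East, West, Central}: 261.
Adding North: each delivery zone re-picks its cheapest; new service cost 261, saving 0.
Extra fixed cost: 1. Net change = 1 − 0 = 1.
(Totals: 363 → 364.)

No — net change +1 (cost rises by 1).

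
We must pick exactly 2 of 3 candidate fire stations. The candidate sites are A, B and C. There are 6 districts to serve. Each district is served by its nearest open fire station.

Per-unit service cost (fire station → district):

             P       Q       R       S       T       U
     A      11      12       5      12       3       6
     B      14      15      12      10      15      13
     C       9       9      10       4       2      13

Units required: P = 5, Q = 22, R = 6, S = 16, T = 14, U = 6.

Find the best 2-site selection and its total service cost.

With exactly 2 open, each district uses its cheapest among the chosen.
{A, C}: P→C 9·5=45, Q→C 9·22=198, R→A 5·6=30, S→C 4·16=64, T→C 2·14=28, U→A 6·6=36. Service cost 401.
{B, C}: service cost 473
{A, B}: service cost 587
Among all 3 size-2 choices, {A, C} is lowest.

Choose A and C; total service cost 401.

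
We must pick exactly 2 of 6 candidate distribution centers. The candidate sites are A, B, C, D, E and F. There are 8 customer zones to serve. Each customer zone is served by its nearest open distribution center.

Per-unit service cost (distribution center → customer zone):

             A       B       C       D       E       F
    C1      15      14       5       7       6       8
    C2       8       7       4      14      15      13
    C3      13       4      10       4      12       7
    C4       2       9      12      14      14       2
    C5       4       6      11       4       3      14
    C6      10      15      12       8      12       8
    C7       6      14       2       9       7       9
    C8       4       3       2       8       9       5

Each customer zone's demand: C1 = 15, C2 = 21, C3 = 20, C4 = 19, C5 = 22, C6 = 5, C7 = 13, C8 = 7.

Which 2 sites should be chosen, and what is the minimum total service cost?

With exactly 2 open, each customer zone uses its cheapest among the chosen.
{A, C}: C1→C 5·15=75, C2→C 4·21=84, C3→C 10·20=200, C4→A 2·19=38, C5→A 4·22=88, C6→A 10·5=50, C7→C 2·13=26, C8→C 2·7=14. Service cost 575.
{A, D}: service cost 625
{C, D}: service cost 635
Among all 15 size-2 choices, {A, C} is lowest.

Choose A and C; total service cost 575.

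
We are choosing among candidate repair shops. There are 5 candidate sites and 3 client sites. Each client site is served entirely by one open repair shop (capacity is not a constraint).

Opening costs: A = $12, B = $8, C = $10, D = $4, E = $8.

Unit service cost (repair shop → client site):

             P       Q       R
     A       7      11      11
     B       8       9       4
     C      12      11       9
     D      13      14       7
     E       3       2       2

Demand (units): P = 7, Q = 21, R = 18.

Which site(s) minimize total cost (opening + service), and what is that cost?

For any fixed open set, each client site goes to its cheapest open site; total = fixed + service.
{E}: P→E 3·7=21, Q→E 2·21=42, R→E 2·18=36. Service 99; fixed 8; total 107.
{D, E}: P→E 3·7=21, Q→E 2·21=42, R→E 2·18=36. Service 99; fixed 12; total 111.
{B, E}: P→E 3·7=21, Q→E 2·21=42, R→E 2·18=36. Service 99; fixed 16; total 115.
{A, B, C, D, E}: P→E 3·7=21, Q→E 2·21=42, R→E 2·18=36. Service 99; fixed 42; total 141.
No other subset beats 107.

Open E only; minimum total cost 107.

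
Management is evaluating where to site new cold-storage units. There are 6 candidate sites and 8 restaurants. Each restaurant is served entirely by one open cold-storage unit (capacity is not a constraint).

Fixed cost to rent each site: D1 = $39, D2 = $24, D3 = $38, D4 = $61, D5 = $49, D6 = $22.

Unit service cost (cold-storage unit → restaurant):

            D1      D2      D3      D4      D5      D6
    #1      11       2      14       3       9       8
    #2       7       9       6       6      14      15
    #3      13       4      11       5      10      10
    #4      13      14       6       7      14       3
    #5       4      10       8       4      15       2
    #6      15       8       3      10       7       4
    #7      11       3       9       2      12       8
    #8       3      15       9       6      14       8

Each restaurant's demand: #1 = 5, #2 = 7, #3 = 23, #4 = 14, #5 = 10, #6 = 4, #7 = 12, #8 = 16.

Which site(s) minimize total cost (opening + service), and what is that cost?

Open D1, D2 and D6; minimum total cost 398.

For any fixed open set, each restaurant goes to its cheapest open site; total = fixed + service.
{D1, D2, D6}: #1→D2 2·5=10, #2→D1 7·7=49, #3→D2 4·23=92, #4→D6 3·14=42, #5→D6 2·10=20, #6→D6 4·4=16, #7→D2 3·12=36, #8→D1 3·16=48. Service 313; fixed 85; total 398.
{D1, D2, D3, D6}: service 302 + fixed 123 = 425
{D1, D2, D4, D6}: #1→D2 2·5=10, #2→D4 6·7=42, #3→D2 4·23=92, #4→D6 3·14=42, #5→D6 2·10=20, #6→D6 4·4=16, #7→D4 2·12=24, #8→D1 3·16=48. Service 294; fixed 146; total 440.
{D1, D2, D3, D4, D5, D6}: service 290 + fixed 233 = 523
No other subset beats 398.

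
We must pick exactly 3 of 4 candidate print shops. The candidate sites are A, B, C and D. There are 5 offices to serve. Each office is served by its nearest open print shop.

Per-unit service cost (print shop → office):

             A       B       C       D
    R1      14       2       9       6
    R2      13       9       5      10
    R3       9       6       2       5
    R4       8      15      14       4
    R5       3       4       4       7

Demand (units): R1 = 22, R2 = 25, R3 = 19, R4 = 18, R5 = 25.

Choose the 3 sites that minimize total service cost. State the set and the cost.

With exactly 3 open, each office uses its cheapest among the chosen.
{B, C, D}: R1→B 2·22=44, R2→C 5·25=125, R3→C 2·19=38, R4→D 4·18=72, R5→B 4·25=100. Service cost 379.
{A, B, C}: service cost 426
{A, C, D}: service cost 442
Among all 4 size-3 choices, {B, C, D} is lowest.

Choose B, C and D; total service cost 379.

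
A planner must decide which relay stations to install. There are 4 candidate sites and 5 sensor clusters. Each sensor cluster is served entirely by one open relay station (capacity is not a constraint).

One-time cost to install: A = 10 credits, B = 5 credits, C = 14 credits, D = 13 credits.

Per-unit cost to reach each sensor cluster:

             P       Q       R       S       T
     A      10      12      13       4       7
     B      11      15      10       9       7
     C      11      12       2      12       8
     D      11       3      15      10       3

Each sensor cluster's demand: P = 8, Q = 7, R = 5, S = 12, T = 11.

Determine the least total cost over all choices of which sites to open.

Minimum total cost: 229

For any fixed open set, each sensor cluster goes to its cheapest open site; total = fixed + service.
{A, C, D}: P→A 10·8=80, Q→D 3·7=21, R→C 2·5=10, S→A 4·12=48, T→D 3·11=33. Service 192; fixed 37; total 229.
{A, B, C, D}: service 192 + fixed 42 = 234
{A, B, D}: P→A 10·8=80, Q→D 3·7=21, R→B 10·5=50, S→A 4·12=48, T→D 3·11=33. Service 232; fixed 28; total 260.
{B}: service 428 + fixed 5 = 433
No other subset beats 229.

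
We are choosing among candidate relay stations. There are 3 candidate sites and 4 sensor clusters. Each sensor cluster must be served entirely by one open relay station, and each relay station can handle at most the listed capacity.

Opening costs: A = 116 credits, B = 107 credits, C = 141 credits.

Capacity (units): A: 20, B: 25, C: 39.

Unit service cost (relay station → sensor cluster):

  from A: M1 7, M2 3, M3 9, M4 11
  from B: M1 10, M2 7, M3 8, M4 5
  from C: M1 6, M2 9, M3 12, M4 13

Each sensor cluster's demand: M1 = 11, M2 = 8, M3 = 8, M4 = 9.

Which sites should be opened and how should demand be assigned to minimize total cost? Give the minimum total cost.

Minimum total cost: 433

Open {A, B}: M1→A 7·11=77, M2→A 3·8=24, M3→B 8·8=64, M4→B 5·9=45.
Loads: A carries 19/20, B carries 17/25. Service 210; fixed 223; total 433.
Next best feasible plan costs 465.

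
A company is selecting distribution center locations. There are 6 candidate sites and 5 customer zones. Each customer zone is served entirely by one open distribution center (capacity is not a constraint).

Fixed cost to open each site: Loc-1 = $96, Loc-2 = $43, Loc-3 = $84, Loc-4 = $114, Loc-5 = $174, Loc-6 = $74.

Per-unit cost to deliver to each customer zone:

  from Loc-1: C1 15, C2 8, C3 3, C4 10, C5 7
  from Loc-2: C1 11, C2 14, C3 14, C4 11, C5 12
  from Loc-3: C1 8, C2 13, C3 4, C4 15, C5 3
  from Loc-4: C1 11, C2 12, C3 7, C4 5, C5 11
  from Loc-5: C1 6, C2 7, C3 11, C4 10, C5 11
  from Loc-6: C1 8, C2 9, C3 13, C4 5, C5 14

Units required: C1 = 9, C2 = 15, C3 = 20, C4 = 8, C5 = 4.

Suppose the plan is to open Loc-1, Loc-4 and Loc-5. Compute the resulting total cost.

Each customer zone is assigned to its cheapest site among the open ones.
{Loc-1, Loc-4, Loc-5}: C1→Loc-5 6·9=54, C2→Loc-5 7·15=105, C3→Loc-1 3·20=60, C4→Loc-4 5·8=40, C5→Loc-1 7·4=28. Service 287; fixed 384; total 671.

Total cost: 671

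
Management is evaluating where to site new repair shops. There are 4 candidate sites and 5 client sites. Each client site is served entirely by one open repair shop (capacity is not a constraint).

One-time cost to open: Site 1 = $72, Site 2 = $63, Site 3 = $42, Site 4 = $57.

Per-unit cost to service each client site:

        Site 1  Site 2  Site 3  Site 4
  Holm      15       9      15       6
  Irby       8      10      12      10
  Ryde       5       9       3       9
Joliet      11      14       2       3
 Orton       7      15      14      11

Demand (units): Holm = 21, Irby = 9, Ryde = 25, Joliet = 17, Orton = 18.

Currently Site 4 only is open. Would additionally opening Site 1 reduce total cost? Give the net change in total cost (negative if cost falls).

Yes — net change −118 (cost falls by 118).

Current service cost with {Site 4}: 690.
Adding Site 1: each client site re-picks its cheapest; new service cost 500, saving 190.
Extra fixed cost: 72. Net change = 72 − 190 = -118.
(Totals: 747 → 629.)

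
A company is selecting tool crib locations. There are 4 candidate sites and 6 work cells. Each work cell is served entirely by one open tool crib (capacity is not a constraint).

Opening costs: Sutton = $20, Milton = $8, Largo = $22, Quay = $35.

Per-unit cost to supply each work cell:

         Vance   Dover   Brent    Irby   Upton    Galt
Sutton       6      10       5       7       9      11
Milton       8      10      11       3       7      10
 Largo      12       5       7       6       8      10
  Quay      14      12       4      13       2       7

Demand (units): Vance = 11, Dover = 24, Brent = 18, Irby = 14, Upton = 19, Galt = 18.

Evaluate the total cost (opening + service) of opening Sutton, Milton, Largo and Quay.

Total cost: 549

Each work cell is assigned to its cheapest site among the open ones.
{Sutton, Milton, Largo, Quay}: Vance→Sutton 6·11=66, Dover→Largo 5·24=120, Brent→Quay 4·18=72, Irby→Milton 3·14=42, Upton→Quay 2·19=38, Galt→Quay 7·18=126. Service 464; fixed 85; total 549.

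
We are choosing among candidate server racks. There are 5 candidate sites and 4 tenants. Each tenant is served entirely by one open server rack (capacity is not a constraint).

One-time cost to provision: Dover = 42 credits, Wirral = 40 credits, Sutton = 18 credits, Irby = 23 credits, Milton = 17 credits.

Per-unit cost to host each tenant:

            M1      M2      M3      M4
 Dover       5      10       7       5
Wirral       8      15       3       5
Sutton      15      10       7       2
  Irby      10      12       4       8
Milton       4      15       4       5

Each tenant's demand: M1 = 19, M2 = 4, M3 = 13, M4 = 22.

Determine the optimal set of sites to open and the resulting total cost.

For any fixed open set, each tenant goes to its cheapest open site; total = fixed + service.
{Sutton, Milton}: M1→Milton 4·19=76, M2→Sutton 10·4=40, M3→Milton 4·13=52, M4→Sutton 2·22=44. Service 212; fixed 35; total 247.
{Sutton, Irby, Milton}: M1→Milton 4·19=76, M2→Sutton 10·4=40, M3→Irby 4·13=52, M4→Sutton 2·22=44. Service 212; fixed 58; total 270.
{Wirral, Sutton, Milton}: M1→Milton 4·19=76, M2→Sutton 10·4=40, M3→Wirral 3·13=39, M4→Sutton 2·22=44. Service 199; fixed 75; total 274.
{Dover, Wirral, Sutton, Irby, Milton}: M1→Milton 4·19=76, M2→Dover 10·4=40, M3→Wirral 3·13=39, M4→Sutton 2·22=44. Service 199; fixed 140; total 339.
No other subset beats 247.

Open Sutton and Milton; minimum total cost 247.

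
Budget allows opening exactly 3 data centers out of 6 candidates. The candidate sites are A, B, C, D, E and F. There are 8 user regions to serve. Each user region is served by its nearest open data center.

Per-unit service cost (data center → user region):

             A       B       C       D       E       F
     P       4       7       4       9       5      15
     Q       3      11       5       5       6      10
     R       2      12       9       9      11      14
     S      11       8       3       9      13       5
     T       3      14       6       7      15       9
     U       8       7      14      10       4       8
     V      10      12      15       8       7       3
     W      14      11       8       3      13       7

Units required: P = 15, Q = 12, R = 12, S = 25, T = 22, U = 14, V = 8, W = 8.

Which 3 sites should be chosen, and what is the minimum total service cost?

Choose A, C and E; total service cost 437.

With exactly 3 open, each user region uses its cheapest among the chosen.
{A, C, E}: P→A 4·15=60, Q→A 3·12=36, R→A 2·12=24, S→C 3·25=75, T→A 3·22=66, U→E 4·14=56, V→E 7·8=56, W→C 8·8=64. Service cost 437.
{A, E, F}: service cost 447
{A, C, F}: service cost 453
Among all 20 size-3 choices, {A, C, E} is lowest.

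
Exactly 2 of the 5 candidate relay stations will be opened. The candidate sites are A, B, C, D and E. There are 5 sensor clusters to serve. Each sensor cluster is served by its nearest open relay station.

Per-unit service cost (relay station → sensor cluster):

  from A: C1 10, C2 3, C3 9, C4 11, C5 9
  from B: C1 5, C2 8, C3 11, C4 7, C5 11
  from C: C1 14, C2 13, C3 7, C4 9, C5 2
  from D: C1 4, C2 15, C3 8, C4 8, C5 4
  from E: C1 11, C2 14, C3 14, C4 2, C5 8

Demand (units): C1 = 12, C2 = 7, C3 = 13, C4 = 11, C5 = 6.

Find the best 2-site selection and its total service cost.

With exactly 2 open, each sensor cluster uses its cheapest among the chosen.
{A, D}: C1→D 4·12=48, C2→A 3·7=21, C3→D 8·13=104, C4→D 8·11=88, C5→D 4·6=24. Service cost 285.
{B, C}: service cost 296
{D, E}: service cost 296
Among all 10 size-2 choices, {A, D} is lowest.

Choose A and D; total service cost 285.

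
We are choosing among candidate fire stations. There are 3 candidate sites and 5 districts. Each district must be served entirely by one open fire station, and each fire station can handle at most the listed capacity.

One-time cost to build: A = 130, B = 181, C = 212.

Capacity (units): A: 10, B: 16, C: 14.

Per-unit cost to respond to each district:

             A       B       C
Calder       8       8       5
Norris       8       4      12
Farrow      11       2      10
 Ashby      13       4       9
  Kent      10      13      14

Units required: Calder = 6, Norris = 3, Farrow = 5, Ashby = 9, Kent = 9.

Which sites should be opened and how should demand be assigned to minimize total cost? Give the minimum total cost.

Open {A, B, C}: Calder→C 5·6=30, Norris→C 12·3=36, Farrow→B 2·5=10, Ashby→B 4·9=36, Kent→A 10·9=90.
Loads: A carries 9/10, B carries 14/16, C carries 9/14. Service 202; fixed 523; total 725.
Next best feasible plan costs 741.

Minimum total cost: 725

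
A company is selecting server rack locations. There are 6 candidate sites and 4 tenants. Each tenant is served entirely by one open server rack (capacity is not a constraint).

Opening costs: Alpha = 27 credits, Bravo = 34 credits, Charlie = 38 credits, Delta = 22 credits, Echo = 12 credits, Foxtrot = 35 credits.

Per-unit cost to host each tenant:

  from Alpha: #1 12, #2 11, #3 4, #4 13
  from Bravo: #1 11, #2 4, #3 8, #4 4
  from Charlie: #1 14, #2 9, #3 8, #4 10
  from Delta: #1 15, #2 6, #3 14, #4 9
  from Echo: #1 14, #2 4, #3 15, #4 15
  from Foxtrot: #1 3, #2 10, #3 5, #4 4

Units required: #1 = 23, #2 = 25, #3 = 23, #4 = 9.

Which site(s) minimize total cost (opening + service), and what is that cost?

For any fixed open set, each tenant goes to its cheapest open site; total = fixed + service.
{Echo, Foxtrot}: #1→Foxtrot 3·23=69, #2→Echo 4·25=100, #3→Foxtrot 5·23=115, #4→Foxtrot 4·9=36. Service 320; fixed 47; total 367.
{Alpha, Echo, Foxtrot}: #1→Foxtrot 3·23=69, #2→Echo 4·25=100, #3→Alpha 4·23=92, #4→Foxtrot 4·9=36. Service 297; fixed 74; total 371.
{Bravo, Foxtrot}: service 320 + fixed 69 = 389
{Alpha, Bravo, Charlie, Delta, Echo, Foxtrot}: #1→Foxtrot 3·23=69, #2→Bravo 4·25=100, #3→Alpha 4·23=92, #4→Bravo 4·9=36. Service 297; fixed 168; total 465.
No other subset beats 367.

Open Echo and Foxtrot; minimum total cost 367.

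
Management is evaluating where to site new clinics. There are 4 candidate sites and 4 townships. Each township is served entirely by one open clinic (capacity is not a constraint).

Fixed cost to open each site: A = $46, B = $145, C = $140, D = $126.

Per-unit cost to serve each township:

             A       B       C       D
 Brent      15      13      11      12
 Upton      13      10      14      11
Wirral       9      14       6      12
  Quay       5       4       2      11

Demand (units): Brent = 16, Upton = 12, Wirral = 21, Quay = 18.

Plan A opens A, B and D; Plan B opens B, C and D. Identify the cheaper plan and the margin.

Plan A: {A, B, D}: Brent→D 12·16=192, Upton→B 10·12=120, Wirral→A 9·21=189, Quay→B 4·18=72. Service 573; fixed 317; total 890.
Plan B: {B, C, D}: Brent→C 11·16=176, Upton→B 10·12=120, Wirral→C 6·21=126, Quay→C 2·18=36. Service 458; fixed 411; total 869.
Difference: |890 − 869| = 21.

Plan B is cheaper by 21.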